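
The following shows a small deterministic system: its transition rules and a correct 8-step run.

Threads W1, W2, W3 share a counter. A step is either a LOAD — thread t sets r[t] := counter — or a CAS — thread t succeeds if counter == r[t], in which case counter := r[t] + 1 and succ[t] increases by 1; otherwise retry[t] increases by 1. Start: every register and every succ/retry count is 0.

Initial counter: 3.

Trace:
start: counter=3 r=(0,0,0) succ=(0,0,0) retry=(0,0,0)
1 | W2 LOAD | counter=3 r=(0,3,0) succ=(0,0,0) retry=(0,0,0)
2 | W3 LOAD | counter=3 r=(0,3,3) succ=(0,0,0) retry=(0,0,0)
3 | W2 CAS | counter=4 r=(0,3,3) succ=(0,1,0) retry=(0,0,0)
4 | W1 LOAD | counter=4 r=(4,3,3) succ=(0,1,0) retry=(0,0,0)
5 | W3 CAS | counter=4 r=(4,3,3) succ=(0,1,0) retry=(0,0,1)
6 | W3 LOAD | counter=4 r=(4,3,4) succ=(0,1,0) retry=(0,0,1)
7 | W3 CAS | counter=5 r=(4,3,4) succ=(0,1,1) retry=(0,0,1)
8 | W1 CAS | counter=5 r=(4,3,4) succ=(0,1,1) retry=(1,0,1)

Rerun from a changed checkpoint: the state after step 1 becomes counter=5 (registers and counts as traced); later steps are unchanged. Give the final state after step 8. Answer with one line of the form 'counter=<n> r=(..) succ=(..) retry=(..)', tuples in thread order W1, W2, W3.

counter=7 r=(5,3,6) succ=(0,0,2) retry=(1,1,0)

state after step 1 := counter=5 r=(0,3,0) succ=(0,0,0) retry=(0,0,0)
2 | W3 LOAD | counter=5 r=(0,3,5) succ=(0,0,0) retry=(0,0,0)
3 | W2 CAS | counter=5 r=(0,3,5) succ=(0,0,0) retry=(0,1,0)
4 | W1 LOAD | counter=5 r=(5,3,5) succ=(0,0,0) retry=(0,1,0)
5 | W3 CAS | counter=6 r=(5,3,5) succ=(0,0,1) retry=(0,1,0)
6 | W3 LOAD | counter=6 r=(5,3,6) succ=(0,0,1) retry=(0,1,0)
7 | W3 CAS | counter=7 r=(5,3,6) succ=(0,0,2) retry=(0,1,0)
8 | W1 CAS | counter=7 r=(5,3,6) succ=(0,0,2) retry=(1,1,0)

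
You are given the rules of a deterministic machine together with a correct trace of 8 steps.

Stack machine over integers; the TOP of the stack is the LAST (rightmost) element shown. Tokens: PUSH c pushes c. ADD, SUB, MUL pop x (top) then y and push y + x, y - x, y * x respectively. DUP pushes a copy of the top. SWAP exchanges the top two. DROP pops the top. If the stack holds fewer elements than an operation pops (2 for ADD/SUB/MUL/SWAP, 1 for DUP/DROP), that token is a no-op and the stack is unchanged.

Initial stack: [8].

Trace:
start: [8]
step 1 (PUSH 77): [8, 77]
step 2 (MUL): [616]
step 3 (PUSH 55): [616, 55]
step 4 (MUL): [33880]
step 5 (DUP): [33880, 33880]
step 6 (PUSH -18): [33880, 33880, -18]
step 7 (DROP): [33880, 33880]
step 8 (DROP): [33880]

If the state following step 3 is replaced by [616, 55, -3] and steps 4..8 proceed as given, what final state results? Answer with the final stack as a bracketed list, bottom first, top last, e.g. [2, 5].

[616, -165]

state after step 3 := [616, 55, -3]
step 4 (MUL): [616, -165]
step 5 (DUP): [616, -165, -165]
step 6 (PUSH -18): [616, -165, -165, -18]
step 7 (DROP): [616, -165, -165]
step 8 (DROP): [616, -165]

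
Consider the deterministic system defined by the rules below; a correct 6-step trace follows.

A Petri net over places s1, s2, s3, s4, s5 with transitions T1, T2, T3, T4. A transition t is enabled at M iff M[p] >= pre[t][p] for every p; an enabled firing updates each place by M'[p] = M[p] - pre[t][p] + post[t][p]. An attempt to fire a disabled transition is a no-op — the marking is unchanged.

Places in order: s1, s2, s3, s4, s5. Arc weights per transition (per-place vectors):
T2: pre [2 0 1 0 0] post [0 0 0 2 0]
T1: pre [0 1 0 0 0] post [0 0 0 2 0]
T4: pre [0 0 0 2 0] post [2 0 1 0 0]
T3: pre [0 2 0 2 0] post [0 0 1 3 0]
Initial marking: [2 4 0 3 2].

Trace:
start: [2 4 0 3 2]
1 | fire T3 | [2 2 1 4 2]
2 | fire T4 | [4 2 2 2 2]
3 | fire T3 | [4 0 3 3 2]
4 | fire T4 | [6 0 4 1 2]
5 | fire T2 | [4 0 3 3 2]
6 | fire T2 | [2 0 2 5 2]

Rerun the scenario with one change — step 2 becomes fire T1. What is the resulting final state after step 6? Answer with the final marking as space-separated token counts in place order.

(re-executing from step 2 with the substitution; state before step 2: [2 2 1 4 2])
2 | fire T1 | [2 1 1 6 2]
3 | fire T3 | [2 1 1 6 2]
4 | fire T4 | [4 1 2 4 2]
5 | fire T2 | [2 1 1 6 2]
6 | fire T2 | [0 1 0 8 2]

0 1 0 8 2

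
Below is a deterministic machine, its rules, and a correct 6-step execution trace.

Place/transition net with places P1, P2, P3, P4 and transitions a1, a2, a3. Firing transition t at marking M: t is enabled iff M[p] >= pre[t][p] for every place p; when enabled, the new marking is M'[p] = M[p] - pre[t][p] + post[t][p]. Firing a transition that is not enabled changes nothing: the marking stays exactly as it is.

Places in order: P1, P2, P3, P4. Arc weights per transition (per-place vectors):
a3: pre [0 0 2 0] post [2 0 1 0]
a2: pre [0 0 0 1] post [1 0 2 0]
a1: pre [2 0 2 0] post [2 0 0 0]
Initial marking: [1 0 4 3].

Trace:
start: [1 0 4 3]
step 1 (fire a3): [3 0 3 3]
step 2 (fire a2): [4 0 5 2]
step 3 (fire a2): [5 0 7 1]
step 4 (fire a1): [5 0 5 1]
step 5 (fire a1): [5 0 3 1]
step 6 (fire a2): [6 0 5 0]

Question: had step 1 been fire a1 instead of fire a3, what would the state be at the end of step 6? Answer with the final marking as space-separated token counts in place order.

4 0 6 0

(re-executing from step 1 with the substitution; state before step 1: [1 0 4 3])
step 1 (fire a1): [1 0 4 3]
step 2 (fire a2): [2 0 6 2]
step 3 (fire a2): [3 0 8 1]
step 4 (fire a1): [3 0 6 1]
step 5 (fire a1): [3 0 4 1]
step 6 (fire a2): [4 0 6 0]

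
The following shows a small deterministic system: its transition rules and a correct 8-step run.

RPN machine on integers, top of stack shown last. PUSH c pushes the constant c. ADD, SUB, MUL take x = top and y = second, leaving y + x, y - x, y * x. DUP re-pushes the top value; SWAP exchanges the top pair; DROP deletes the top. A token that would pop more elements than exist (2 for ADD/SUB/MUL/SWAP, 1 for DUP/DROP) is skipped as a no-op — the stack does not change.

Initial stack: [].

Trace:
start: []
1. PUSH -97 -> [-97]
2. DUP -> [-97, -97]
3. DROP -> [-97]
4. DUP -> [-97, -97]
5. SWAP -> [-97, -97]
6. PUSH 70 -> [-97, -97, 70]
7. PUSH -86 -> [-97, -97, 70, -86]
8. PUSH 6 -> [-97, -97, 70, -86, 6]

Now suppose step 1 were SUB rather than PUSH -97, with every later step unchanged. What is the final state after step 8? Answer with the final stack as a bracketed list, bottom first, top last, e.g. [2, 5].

(re-executing from step 1 with the substitution; state before step 1: [])
1. SUB -> []
2. DUP -> []
3. DROP -> []
4. DUP -> []
5. SWAP -> []
6. PUSH 70 -> [70]
7. PUSH -86 -> [70, -86]
8. PUSH 6 -> [70, -86, 6]

[70, -86, 6]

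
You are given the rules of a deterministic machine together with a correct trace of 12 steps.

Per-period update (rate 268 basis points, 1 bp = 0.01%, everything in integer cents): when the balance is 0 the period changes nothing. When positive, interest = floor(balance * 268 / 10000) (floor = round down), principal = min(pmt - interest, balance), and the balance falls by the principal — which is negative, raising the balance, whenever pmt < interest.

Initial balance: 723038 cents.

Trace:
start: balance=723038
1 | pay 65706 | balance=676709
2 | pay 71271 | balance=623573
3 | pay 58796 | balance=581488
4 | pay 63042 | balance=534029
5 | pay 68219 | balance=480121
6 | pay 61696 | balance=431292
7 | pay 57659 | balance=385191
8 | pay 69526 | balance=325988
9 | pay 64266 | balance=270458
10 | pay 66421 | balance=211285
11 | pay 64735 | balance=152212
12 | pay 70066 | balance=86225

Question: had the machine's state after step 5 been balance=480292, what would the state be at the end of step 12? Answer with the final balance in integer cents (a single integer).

state after step 5 := balance=480292
6 | pay 61696 | balance=431467
7 | pay 57659 | balance=385371
8 | pay 69526 | balance=326172
9 | pay 64266 | balance=270647
10 | pay 66421 | balance=211479
11 | pay 64735 | balance=152411
12 | pay 70066 | balance=86429

86429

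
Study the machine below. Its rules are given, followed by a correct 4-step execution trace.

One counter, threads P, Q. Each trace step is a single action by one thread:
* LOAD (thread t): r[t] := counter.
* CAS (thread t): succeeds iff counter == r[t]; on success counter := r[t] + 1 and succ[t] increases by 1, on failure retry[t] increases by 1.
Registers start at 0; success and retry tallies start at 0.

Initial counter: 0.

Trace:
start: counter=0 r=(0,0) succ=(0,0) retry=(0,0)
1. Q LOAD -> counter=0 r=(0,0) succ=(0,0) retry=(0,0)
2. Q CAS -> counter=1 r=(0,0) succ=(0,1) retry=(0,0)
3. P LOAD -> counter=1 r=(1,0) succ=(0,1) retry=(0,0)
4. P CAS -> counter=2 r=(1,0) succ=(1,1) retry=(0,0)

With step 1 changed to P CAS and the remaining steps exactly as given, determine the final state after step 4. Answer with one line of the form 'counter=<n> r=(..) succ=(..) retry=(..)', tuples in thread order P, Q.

counter=2 r=(1,0) succ=(2,0) retry=(0,1)

(re-executing from step 1 with the substitution; state before step 1: counter=0 r=(0,0) succ=(0,0) retry=(0,0))
1. P CAS -> counter=1 r=(0,0) succ=(1,0) retry=(0,0)
2. Q CAS -> counter=1 r=(0,0) succ=(1,0) retry=(0,1)
3. P LOAD -> counter=1 r=(1,0) succ=(1,0) retry=(0,1)
4. P CAS -> counter=2 r=(1,0) succ=(2,0) retry=(0,1)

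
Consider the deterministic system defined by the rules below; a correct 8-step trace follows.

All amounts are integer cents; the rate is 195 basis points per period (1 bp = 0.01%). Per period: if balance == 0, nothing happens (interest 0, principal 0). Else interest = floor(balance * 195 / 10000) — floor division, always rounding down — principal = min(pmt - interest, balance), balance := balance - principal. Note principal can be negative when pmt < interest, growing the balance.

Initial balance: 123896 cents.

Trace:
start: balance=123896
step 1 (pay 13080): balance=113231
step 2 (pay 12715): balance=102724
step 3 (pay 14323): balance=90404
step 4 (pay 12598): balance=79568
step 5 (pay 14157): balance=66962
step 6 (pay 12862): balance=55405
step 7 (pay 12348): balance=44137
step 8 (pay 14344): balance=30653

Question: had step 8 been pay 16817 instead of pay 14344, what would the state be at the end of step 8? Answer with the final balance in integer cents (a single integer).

28180

(re-executing from step 8 with the substitution; state before step 8: balance=44137)
step 8 (pay 16817): balance=28180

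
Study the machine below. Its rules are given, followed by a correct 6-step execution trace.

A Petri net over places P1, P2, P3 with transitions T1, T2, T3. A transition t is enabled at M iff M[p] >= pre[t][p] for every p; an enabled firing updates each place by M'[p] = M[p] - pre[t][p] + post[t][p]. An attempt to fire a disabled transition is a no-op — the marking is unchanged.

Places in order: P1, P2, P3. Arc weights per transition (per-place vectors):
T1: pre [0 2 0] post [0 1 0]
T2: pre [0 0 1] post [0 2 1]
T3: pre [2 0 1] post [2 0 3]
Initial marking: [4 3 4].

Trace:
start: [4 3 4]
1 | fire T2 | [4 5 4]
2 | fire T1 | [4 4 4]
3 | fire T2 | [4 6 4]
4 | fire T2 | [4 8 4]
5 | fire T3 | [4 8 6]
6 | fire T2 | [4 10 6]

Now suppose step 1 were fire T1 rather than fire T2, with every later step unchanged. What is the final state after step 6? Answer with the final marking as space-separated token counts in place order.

(re-executing from step 1 with the substitution; state before step 1: [4 3 4])
1 | fire T1 | [4 2 4]
2 | fire T1 | [4 1 4]
3 | fire T2 | [4 3 4]
4 | fire T2 | [4 5 4]
5 | fire T3 | [4 5 6]
6 | fire T2 | [4 7 6]

4 7 6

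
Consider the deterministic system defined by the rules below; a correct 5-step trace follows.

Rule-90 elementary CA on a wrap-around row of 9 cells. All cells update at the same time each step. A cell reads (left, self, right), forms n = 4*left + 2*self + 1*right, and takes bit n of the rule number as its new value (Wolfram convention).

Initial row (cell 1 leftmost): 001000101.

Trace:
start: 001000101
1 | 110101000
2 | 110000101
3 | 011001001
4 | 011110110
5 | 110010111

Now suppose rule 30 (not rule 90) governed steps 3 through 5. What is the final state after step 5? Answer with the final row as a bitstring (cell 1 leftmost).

(re-executing steps 3..5 under rule 30; state before step 3: 110000101)
3 | 001001101
4 | 111111001
5 | 000000111

000000111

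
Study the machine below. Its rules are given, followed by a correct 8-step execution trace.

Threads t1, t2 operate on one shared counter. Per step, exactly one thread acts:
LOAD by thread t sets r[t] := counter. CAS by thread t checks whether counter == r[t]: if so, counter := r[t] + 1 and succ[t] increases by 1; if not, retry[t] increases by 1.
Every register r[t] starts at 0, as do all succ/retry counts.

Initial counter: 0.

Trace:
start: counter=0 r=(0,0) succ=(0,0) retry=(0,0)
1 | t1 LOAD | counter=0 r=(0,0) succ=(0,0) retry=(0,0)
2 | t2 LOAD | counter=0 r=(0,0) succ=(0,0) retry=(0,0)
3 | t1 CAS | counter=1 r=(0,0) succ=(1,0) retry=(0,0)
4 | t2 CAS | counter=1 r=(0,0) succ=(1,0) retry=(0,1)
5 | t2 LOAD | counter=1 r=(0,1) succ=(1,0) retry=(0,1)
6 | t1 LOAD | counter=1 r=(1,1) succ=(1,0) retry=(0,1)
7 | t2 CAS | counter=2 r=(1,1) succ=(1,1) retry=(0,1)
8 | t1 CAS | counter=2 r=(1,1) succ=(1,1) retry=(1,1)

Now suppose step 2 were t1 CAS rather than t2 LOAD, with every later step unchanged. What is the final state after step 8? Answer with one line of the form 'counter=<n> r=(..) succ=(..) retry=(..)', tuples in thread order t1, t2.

counter=2 r=(1,1) succ=(1,1) retry=(2,1)

(re-executing from step 2 with the substitution; state before step 2: counter=0 r=(0,0) succ=(0,0) retry=(0,0))
2 | t1 CAS | counter=1 r=(0,0) succ=(1,0) retry=(0,0)
3 | t1 CAS | counter=1 r=(0,0) succ=(1,0) retry=(1,0)
4 | t2 CAS | counter=1 r=(0,0) succ=(1,0) retry=(1,1)
5 | t2 LOAD | counter=1 r=(0,1) succ=(1,0) retry=(1,1)
6 | t1 LOAD | counter=1 r=(1,1) succ=(1,0) retry=(1,1)
7 | t2 CAS | counter=2 r=(1,1) succ=(1,1) retry=(1,1)
8 | t1 CAS | counter=2 r=(1,1) succ=(1,1) retry=(2,1)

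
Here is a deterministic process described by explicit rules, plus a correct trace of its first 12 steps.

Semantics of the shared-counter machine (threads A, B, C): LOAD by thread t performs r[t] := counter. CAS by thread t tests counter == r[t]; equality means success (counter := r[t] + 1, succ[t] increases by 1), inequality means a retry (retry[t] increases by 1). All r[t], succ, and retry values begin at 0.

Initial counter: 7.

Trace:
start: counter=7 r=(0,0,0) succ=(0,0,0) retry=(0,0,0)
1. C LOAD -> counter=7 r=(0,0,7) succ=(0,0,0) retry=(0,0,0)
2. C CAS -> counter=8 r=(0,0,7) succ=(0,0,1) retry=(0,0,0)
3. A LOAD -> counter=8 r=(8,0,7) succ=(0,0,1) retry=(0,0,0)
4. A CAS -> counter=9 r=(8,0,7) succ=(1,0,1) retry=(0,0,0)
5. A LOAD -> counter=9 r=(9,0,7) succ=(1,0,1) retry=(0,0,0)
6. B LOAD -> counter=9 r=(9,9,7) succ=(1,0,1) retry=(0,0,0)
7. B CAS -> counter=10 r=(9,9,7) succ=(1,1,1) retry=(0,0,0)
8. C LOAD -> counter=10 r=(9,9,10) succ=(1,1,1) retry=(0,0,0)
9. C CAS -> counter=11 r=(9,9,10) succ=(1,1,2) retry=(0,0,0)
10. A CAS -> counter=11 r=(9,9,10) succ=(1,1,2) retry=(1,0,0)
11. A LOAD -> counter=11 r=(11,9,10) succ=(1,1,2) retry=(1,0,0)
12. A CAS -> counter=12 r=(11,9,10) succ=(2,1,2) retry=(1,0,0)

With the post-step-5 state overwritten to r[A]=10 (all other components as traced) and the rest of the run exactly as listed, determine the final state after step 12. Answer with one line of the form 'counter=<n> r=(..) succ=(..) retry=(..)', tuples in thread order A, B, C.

state after step 5 := counter=9 r=(10,0,7) succ=(1,0,1) retry=(0,0,0)
6. B LOAD -> counter=9 r=(10,9,7) succ=(1,0,1) retry=(0,0,0)
7. B CAS -> counter=10 r=(10,9,7) succ=(1,1,1) retry=(0,0,0)
8. C LOAD -> counter=10 r=(10,9,10) succ=(1,1,1) retry=(0,0,0)
9. C CAS -> counter=11 r=(10,9,10) succ=(1,1,2) retry=(0,0,0)
10. A CAS -> counter=11 r=(10,9,10) succ=(1,1,2) retry=(1,0,0)
11. A LOAD -> counter=11 r=(11,9,10) succ=(1,1,2) retry=(1,0,0)
12. A CAS -> counter=12 r=(11,9,10) succ=(2,1,2) retry=(1,0,0)

counter=12 r=(11,9,10) succ=(2,1,2) retry=(1,0,0)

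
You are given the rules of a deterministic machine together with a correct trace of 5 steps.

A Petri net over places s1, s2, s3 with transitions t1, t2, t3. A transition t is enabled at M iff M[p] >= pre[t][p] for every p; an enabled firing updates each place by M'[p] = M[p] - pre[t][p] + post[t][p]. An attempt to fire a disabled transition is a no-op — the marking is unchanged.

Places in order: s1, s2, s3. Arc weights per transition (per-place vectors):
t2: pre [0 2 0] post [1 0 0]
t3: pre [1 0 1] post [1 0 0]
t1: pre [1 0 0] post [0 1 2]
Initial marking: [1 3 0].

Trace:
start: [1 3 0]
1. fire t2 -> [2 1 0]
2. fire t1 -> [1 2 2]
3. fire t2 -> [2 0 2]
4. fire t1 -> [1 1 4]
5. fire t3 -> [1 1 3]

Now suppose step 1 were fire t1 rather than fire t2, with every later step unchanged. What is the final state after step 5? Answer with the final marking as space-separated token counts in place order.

(re-executing from step 1 with the substitution; state before step 1: [1 3 0])
1. fire t1 -> [0 4 2]
2. fire t1 -> [0 4 2]
3. fire t2 -> [1 2 2]
4. fire t1 -> [0 3 4]
5. fire t3 -> [0 3 4]

0 3 4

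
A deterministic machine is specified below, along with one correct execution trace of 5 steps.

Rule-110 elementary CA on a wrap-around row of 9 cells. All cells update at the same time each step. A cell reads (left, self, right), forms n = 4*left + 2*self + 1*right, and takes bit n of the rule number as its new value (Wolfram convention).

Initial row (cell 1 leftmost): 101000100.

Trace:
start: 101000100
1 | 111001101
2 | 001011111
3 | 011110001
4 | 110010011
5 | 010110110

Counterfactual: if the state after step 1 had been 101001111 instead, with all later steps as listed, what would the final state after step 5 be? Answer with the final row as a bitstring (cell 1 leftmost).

001011110

state after step 1 := 101001111
2 | 111011000
3 | 101111001
4 | 111001011
5 | 001011110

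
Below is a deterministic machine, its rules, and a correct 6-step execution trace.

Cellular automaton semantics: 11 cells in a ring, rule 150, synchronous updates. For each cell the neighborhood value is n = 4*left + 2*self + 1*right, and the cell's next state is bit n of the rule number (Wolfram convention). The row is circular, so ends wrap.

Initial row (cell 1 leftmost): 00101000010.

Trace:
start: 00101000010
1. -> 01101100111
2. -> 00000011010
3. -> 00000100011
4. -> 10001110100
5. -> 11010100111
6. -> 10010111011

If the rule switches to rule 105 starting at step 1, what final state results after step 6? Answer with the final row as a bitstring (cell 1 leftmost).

10010111011

(re-executing steps 1..6 under rule 105; state before step 1: 00101000010)
1. -> 10010011000
2. -> 00000011010
3. -> 11111011100
4. -> 10001110100
5. -> 00101011000
6. -> 10010111011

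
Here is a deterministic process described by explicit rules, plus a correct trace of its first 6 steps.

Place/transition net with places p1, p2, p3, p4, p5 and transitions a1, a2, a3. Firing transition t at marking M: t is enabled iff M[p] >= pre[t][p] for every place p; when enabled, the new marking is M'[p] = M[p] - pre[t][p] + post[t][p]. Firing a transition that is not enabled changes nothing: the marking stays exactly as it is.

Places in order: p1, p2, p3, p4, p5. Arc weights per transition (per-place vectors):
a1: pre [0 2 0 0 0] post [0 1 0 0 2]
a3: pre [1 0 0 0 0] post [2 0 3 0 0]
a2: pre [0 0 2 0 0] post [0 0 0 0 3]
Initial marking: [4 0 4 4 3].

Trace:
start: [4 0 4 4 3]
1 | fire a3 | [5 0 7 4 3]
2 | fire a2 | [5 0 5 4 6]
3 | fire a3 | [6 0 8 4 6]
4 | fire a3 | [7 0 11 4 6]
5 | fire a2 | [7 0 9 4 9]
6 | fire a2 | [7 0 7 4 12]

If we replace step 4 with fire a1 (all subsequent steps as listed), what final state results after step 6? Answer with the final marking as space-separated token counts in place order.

(re-executing from step 4 with the substitution; state before step 4: [6 0 8 4 6])
4 | fire a1 | [6 0 8 4 6]
5 | fire a2 | [6 0 6 4 9]
6 | fire a2 | [6 0 4 4 12]

6 0 4 4 12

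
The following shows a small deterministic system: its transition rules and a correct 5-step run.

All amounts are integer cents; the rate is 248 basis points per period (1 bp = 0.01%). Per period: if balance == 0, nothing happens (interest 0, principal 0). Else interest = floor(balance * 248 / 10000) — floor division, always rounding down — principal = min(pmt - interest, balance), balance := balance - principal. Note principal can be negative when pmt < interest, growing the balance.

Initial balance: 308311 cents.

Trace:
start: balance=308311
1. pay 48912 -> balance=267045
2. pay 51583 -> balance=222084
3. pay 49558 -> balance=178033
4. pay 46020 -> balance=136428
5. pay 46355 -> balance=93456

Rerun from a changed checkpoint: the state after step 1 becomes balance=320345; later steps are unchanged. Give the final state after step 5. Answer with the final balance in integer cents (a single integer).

152244

state after step 1 := balance=320345
2. pay 51583 -> balance=276706
3. pay 49558 -> balance=234010
4. pay 46020 -> balance=193793
5. pay 46355 -> balance=152244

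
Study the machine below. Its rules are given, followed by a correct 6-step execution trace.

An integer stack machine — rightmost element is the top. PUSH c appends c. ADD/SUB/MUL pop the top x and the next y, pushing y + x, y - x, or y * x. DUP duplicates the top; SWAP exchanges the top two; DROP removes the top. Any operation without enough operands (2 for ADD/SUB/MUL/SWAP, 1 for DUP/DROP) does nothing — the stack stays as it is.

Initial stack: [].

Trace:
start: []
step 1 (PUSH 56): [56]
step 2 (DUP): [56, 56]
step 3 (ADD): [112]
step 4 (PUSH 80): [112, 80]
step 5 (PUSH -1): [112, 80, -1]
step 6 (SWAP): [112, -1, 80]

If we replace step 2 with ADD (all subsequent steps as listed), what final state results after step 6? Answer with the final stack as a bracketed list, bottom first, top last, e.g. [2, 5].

[56, -1, 80]

(re-executing from step 2 with the substitution; state before step 2: [56])
step 2 (ADD): [56]
step 3 (ADD): [56]
step 4 (PUSH 80): [56, 80]
step 5 (PUSH -1): [56, 80, -1]
step 6 (SWAP): [56, -1, 80]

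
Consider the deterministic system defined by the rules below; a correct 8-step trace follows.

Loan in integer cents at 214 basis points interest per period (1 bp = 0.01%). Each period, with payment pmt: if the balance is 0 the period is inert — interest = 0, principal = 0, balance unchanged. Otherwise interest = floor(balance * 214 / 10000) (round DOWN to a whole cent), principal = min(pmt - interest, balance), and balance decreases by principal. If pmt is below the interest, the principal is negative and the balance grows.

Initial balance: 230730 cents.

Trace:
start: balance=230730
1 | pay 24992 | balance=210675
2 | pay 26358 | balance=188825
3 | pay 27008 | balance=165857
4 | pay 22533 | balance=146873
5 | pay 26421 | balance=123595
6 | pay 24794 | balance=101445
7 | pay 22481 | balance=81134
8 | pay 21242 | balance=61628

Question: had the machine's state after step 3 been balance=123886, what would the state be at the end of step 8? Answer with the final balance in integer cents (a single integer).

14969

state after step 3 := balance=123886
4 | pay 22533 | balance=104004
5 | pay 26421 | balance=79808
6 | pay 24794 | balance=56721
7 | pay 22481 | balance=35453
8 | pay 21242 | balance=14969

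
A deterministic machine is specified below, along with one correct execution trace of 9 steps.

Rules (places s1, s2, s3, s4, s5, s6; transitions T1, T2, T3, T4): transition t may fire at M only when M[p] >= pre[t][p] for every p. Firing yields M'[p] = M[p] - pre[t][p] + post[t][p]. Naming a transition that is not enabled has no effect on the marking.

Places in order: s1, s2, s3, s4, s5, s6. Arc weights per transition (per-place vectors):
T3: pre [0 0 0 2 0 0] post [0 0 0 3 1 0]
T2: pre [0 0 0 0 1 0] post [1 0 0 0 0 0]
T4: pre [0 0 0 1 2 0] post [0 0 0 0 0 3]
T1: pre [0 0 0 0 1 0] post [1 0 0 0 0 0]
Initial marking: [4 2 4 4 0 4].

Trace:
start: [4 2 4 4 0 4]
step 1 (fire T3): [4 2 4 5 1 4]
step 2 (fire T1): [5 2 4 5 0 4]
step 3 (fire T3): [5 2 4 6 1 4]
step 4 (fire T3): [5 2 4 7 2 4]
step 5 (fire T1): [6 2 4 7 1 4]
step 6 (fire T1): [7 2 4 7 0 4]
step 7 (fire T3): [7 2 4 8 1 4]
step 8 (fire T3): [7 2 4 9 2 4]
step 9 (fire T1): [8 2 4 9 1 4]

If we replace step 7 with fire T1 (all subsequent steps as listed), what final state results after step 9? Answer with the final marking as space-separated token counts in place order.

8 2 4 8 0 4

(re-executing from step 7 with the substitution; state before step 7: [7 2 4 7 0 4])
step 7 (fire T1): [7 2 4 7 0 4]
step 8 (fire T3): [7 2 4 8 1 4]
step 9 (fire T1): [8 2 4 8 0 4]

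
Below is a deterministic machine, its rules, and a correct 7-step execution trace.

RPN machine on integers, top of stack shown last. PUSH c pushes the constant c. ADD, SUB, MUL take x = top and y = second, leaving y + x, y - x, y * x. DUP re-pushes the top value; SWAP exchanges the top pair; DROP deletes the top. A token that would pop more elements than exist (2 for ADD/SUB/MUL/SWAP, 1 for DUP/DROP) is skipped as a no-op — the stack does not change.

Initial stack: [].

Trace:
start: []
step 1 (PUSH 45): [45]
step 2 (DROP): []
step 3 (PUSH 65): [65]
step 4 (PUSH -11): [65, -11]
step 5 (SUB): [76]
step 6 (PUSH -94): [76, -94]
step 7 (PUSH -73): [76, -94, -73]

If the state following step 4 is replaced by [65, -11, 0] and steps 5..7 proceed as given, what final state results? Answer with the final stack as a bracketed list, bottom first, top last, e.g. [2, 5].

state after step 4 := [65, -11, 0]
step 5 (SUB): [65, -11]
step 6 (PUSH -94): [65, -11, -94]
step 7 (PUSH -73): [65, -11, -94, -73]

[65, -11, -94, -73]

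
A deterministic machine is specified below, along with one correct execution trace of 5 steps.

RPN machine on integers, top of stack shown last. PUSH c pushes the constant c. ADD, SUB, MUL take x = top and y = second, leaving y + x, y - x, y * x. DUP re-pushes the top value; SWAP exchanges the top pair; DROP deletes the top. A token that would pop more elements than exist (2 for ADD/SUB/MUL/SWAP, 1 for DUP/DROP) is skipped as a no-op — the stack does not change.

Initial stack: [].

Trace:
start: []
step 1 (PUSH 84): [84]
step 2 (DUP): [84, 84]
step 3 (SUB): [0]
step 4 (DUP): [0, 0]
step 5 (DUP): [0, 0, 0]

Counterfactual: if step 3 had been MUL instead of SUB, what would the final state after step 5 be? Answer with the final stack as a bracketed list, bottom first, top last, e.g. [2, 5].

(re-executing from step 3 with the substitution; state before step 3: [84, 84])
step 3 (MUL): [7056]
step 4 (DUP): [7056, 7056]
step 5 (DUP): [7056, 7056, 7056]

[7056, 7056, 7056]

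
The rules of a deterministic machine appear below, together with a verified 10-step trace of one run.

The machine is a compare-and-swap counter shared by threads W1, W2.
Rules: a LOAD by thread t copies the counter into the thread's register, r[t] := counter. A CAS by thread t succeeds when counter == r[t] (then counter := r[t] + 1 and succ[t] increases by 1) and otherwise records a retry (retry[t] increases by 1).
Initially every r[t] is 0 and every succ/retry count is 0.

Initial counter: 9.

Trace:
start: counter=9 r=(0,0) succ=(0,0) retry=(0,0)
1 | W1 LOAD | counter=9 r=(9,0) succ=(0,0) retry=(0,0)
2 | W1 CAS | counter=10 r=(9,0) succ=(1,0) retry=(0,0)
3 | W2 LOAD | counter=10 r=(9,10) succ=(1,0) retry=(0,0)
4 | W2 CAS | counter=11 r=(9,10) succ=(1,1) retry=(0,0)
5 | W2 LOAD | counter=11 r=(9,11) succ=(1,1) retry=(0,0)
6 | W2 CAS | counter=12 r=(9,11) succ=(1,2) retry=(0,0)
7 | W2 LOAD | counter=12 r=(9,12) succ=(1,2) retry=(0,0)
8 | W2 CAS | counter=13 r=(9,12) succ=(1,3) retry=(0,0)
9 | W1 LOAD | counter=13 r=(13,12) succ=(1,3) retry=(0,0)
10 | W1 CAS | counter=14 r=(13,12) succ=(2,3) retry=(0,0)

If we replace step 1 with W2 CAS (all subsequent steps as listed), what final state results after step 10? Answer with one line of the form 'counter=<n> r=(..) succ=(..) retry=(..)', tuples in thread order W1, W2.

counter=13 r=(12,11) succ=(1,3) retry=(1,1)

(re-executing from step 1 with the substitution; state before step 1: counter=9 r=(0,0) succ=(0,0) retry=(0,0))
1 | W2 CAS | counter=9 r=(0,0) succ=(0,0) retry=(0,1)
2 | W1 CAS | counter=9 r=(0,0) succ=(0,0) retry=(1,1)
3 | W2 LOAD | counter=9 r=(0,9) succ=(0,0) retry=(1,1)
4 | W2 CAS | counter=10 r=(0,9) succ=(0,1) retry=(1,1)
5 | W2 LOAD | counter=10 r=(0,10) succ=(0,1) retry=(1,1)
6 | W2 CAS | counter=11 r=(0,10) succ=(0,2) retry=(1,1)
7 | W2 LOAD | counter=11 r=(0,11) succ=(0,2) retry=(1,1)
8 | W2 CAS | counter=12 r=(0,11) succ=(0,3) retry=(1,1)
9 | W1 LOAD | counter=12 r=(12,11) succ=(0,3) retry=(1,1)
10 | W1 CAS | counter=13 r=(12,11) succ=(1,3) retry=(1,1)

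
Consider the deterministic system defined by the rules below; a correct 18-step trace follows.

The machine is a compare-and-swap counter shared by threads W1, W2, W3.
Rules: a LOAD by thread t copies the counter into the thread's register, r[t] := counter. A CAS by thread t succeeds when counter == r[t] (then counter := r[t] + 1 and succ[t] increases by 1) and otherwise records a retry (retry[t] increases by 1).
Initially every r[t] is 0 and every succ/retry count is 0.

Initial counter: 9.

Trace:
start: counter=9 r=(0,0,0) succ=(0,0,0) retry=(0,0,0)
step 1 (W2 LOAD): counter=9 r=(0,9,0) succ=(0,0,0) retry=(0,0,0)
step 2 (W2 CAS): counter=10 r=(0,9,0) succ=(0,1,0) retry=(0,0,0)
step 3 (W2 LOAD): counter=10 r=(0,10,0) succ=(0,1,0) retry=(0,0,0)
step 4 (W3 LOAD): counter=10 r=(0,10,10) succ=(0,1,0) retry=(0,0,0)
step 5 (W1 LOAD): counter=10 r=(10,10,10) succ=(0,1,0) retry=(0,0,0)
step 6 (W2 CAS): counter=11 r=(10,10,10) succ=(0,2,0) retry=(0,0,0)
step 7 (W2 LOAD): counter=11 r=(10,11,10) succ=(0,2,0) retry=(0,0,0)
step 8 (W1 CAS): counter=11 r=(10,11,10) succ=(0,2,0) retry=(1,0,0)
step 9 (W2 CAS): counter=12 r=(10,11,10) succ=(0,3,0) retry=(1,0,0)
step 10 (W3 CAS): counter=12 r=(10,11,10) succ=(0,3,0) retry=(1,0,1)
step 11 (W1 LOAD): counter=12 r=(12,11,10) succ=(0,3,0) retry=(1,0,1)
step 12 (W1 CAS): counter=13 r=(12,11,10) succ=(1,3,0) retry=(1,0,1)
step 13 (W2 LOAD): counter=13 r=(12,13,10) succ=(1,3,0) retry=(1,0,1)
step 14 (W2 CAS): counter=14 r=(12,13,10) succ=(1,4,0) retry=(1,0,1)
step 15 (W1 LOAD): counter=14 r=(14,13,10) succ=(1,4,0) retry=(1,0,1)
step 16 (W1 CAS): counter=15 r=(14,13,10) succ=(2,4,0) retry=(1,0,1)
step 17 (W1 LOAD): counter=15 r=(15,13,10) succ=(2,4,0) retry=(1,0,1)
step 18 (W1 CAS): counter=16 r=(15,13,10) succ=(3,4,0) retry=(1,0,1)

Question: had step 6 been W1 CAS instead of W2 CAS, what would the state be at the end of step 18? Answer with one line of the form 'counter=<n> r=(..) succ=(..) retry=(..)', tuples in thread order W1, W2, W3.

(re-executing from step 6 with the substitution; state before step 6: counter=10 r=(10,10,10) succ=(0,1,0) retry=(0,0,0))
step 6 (W1 CAS): counter=11 r=(10,10,10) succ=(1,1,0) retry=(0,0,0)
step 7 (W2 LOAD): counter=11 r=(10,11,10) succ=(1,1,0) retry=(0,0,0)
step 8 (W1 CAS): counter=11 r=(10,11,10) succ=(1,1,0) retry=(1,0,0)
step 9 (W2 CAS): counter=12 r=(10,11,10) succ=(1,2,0) retry=(1,0,0)
step 10 (W3 CAS): counter=12 r=(10,11,10) succ=(1,2,0) retry=(1,0,1)
step 11 (W1 LOAD): counter=12 r=(12,11,10) succ=(1,2,0) retry=(1,0,1)
step 12 (W1 CAS): counter=13 r=(12,11,10) succ=(2,2,0) retry=(1,0,1)
step 13 (W2 LOAD): counter=13 r=(12,13,10) succ=(2,2,0) retry=(1,0,1)
step 14 (W2 CAS): counter=14 r=(12,13,10) succ=(2,3,0) retry=(1,0,1)
step 15 (W1 LOAD): counter=14 r=(14,13,10) succ=(2,3,0) retry=(1,0,1)
step 16 (W1 CAS): counter=15 r=(14,13,10) succ=(3,3,0) retry=(1,0,1)
step 17 (W1 LOAD): counter=15 r=(15,13,10) succ=(3,3,0) retry=(1,0,1)
step 18 (W1 CAS): counter=16 r=(15,13,10) succ=(4,3,0) retry=(1,0,1)

counter=16 r=(15,13,10) succ=(4,3,0) retry=(1,0,1)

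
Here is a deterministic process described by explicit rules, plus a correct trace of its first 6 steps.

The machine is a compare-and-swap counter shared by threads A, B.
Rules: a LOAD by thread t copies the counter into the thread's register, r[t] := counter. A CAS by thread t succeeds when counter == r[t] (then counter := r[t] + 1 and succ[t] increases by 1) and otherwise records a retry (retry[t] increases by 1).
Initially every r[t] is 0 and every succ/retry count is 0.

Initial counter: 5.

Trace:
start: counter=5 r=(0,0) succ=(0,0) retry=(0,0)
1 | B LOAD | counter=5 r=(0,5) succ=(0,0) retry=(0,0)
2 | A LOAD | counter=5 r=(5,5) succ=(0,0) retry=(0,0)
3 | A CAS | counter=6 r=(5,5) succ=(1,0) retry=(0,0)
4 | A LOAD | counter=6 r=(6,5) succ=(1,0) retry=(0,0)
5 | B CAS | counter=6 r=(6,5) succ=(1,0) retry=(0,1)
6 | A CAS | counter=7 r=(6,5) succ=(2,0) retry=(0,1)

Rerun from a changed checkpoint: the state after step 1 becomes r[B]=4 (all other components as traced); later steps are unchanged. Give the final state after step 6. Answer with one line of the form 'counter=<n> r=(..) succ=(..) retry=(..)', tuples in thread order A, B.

counter=7 r=(6,4) succ=(2,0) retry=(0,1)

state after step 1 := counter=5 r=(0,4) succ=(0,0) retry=(0,0)
2 | A LOAD | counter=5 r=(5,4) succ=(0,0) retry=(0,0)
3 | A CAS | counter=6 r=(5,4) succ=(1,0) retry=(0,0)
4 | A LOAD | counter=6 r=(6,4) succ=(1,0) retry=(0,0)
5 | B CAS | counter=6 r=(6,4) succ=(1,0) retry=(0,1)
6 | A CAS | counter=7 r=(6,4) succ=(2,0) retry=(0,1)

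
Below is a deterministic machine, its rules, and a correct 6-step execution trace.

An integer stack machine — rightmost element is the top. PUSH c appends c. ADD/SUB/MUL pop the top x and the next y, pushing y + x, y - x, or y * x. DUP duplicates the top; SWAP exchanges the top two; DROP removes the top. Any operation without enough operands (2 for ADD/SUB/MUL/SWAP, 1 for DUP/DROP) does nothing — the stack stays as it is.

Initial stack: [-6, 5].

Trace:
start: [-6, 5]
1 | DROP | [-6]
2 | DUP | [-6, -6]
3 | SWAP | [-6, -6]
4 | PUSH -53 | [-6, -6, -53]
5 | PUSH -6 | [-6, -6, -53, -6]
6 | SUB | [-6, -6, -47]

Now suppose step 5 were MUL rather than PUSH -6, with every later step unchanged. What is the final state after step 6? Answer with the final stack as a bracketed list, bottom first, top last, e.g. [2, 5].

(re-executing from step 5 with the substitution; state before step 5: [-6, -6, -53])
5 | MUL | [-6, 318]
6 | SUB | [-324]

[-324]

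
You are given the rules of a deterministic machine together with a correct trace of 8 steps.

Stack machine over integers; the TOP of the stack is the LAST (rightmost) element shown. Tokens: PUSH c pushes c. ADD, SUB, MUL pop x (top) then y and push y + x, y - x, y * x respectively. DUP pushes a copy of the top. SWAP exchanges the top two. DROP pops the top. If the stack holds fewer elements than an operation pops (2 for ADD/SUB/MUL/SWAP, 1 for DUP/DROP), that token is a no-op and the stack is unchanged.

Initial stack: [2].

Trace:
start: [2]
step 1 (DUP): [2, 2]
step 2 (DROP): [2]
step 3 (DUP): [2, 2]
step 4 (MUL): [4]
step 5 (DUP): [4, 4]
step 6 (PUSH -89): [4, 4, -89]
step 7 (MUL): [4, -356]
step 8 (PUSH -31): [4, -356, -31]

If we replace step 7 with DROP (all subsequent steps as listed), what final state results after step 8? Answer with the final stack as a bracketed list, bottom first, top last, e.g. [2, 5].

[4, 4, -31]

(re-executing from step 7 with the substitution; state before step 7: [4, 4, -89])
step 7 (DROP): [4, 4]
step 8 (PUSH -31): [4, 4, -31]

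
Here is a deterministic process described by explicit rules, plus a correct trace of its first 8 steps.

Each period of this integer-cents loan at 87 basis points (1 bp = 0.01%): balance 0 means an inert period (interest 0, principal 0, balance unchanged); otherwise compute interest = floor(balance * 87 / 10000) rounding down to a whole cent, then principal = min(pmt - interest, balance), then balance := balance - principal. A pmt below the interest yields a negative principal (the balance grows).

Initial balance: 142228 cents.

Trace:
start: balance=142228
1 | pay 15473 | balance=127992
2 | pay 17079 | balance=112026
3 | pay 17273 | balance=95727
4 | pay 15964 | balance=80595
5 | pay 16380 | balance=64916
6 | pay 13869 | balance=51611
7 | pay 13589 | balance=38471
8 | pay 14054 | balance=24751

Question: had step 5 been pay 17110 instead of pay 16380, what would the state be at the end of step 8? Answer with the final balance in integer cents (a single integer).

24002

(re-executing from step 5 with the substitution; state before step 5: balance=80595)
5 | pay 17110 | balance=64186
6 | pay 13869 | balance=50875
7 | pay 13589 | balance=37728
8 | pay 14054 | balance=24002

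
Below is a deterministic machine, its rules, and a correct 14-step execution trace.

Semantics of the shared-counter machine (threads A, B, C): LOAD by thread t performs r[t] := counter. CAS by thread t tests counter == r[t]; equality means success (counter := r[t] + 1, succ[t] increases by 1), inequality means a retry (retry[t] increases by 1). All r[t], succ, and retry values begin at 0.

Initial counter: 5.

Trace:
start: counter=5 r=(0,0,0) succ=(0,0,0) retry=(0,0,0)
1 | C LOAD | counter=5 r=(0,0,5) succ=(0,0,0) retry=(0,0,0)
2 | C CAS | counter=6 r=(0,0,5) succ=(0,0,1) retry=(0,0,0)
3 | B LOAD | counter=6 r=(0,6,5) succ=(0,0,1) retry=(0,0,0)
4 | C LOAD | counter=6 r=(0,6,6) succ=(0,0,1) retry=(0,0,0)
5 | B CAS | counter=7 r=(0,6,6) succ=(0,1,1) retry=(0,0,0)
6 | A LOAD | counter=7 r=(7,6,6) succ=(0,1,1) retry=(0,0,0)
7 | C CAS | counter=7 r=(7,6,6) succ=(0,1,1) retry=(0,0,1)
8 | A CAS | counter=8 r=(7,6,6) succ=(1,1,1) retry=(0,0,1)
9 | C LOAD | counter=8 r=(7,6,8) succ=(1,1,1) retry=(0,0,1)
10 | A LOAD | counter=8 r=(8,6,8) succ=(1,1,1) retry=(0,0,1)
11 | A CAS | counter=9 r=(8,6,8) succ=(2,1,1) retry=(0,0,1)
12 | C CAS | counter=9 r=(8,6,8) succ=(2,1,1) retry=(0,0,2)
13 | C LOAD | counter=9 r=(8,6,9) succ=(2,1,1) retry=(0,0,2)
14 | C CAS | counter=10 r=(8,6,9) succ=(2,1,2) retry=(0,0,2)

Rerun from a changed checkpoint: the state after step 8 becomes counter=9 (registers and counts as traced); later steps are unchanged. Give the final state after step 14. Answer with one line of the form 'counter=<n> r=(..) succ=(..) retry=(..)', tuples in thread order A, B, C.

state after step 8 := counter=9 r=(7,6,6) succ=(1,1,1) retry=(0,0,1)
9 | C LOAD | counter=9 r=(7,6,9) succ=(1,1,1) retry=(0,0,1)
10 | A LOAD | counter=9 r=(9,6,9) succ=(1,1,1) retry=(0,0,1)
11 | A CAS | counter=10 r=(9,6,9) succ=(2,1,1) retry=(0,0,1)
12 | C CAS | counter=10 r=(9,6,9) succ=(2,1,1) retry=(0,0,2)
13 | C LOAD | counter=10 r=(9,6,10) succ=(2,1,1) retry=(0,0,2)
14 | C CAS | counter=11 r=(9,6,10) succ=(2,1,2) retry=(0,0,2)

counter=11 r=(9,6,10) succ=(2,1,2) retry=(0,0,2)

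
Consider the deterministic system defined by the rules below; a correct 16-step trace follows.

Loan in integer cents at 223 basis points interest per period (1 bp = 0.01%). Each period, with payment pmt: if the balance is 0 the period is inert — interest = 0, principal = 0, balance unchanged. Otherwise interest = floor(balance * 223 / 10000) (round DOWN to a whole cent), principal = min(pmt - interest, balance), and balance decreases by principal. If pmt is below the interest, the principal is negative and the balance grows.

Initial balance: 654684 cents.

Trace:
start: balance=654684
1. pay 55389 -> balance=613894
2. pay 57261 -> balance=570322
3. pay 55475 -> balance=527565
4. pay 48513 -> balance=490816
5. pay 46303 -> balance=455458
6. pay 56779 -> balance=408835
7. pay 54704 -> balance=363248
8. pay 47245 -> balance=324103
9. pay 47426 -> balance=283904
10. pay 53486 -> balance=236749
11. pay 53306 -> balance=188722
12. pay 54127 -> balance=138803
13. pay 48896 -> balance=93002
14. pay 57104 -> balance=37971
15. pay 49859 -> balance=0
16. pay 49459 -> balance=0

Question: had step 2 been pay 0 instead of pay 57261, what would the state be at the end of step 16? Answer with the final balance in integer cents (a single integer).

17227

(re-executing from step 2 with the substitution; state before step 2: balance=613894)
2. pay 0 -> balance=627583
3. pay 55475 -> balance=586103
4. pay 48513 -> balance=550660
5. pay 46303 -> balance=516636
6. pay 56779 -> balance=471377
7. pay 54704 -> balance=427184
8. pay 47245 -> balance=389465
9. pay 47426 -> balance=350724
10. pay 53486 -> balance=305059
11. pay 53306 -> balance=258555
12. pay 54127 -> balance=210193
13. pay 48896 -> balance=165984
14. pay 57104 -> balance=112581
15. pay 49859 -> balance=65232
16. pay 49459 -> balance=17227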